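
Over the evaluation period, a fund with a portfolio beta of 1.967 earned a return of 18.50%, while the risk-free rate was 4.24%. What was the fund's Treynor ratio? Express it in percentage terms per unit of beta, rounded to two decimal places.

Treynor = (R_P − R_f) / β_P = (18.50% − 4.24%) / 1.9670 = 14.26% / 1.9670 = 7.25%

7.25%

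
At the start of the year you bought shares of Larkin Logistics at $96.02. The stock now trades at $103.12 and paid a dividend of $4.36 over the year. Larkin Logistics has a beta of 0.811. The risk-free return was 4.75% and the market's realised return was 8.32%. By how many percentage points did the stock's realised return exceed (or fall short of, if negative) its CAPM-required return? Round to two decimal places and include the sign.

+4.29%

Realised HPR = (P1 + D1 − P0) / P0 = (103.12 + 4.36 − 96.02) / 96.02 = 11.46 / 96.02 = 11.9350%
MRP = 8.32% − 4.75% = 3.57%
CAPM required = R_f + β·MRP = 4.75% + 0.811 × 3.57% = 7.64527%
α = realised − required = 11.9350% − 7.64527% = +4.29%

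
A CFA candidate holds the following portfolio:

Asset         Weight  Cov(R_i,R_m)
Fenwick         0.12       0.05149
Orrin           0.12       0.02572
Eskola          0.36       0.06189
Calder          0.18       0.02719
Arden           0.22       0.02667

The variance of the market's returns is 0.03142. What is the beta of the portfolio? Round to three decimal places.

β_Fenwick = 0.05149 / 0.03142 = 1.6388
β_Orrin = 0.02572 / 0.03142 = 0.8186
β_Eskola = 0.06189 / 0.03142 = 1.9698
β_Calder = 0.02719 / 0.03142 = 0.8654
β_Arden = 0.02667 / 0.03142 = 0.8488
β_P = Σ w_i β_i = 0.12×1.6388 + 0.12×0.8186 + 0.36×1.9698 + 0.18×0.8654 + 0.22×0.8488 = 1.3465

1.347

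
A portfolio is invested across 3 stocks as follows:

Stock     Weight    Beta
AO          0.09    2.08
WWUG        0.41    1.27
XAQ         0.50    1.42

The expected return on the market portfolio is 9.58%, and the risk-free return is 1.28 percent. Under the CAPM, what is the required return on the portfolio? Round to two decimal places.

13.05%

β_P = Σ w_i β_i = 0.09×2.08 + 0.41×1.27 + 0.50×1.42 = 1.4179
MRP = 9.58% − 1.28% = 8.30%
E(R_P) = R_f + β_P × MRP = 1.28% + 1.4179 × 8.30% = 13.05%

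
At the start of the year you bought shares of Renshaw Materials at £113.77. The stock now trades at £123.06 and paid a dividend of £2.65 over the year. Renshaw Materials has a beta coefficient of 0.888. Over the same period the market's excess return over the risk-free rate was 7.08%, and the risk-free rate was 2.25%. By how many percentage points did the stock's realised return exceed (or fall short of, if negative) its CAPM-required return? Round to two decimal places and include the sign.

Realised HPR = (P1 + D1 − P0) / P0 = (123.06 + 2.65 − 113.77) / 113.77 = 11.94 / 113.77 = 10.4949%
CAPM required = R_f + β·MRP = 2.25% + 0.888 × 7.08% = 8.53704%
α = realised − required = 10.4949% − 8.53704% = +1.96%

+1.96%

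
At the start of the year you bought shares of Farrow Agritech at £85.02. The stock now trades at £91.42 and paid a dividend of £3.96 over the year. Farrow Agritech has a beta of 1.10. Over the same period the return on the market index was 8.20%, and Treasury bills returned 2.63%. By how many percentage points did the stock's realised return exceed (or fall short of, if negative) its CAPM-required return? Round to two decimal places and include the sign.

Realised HPR = (P1 + D1 − P0) / P0 = (91.42 + 3.96 − 85.02) / 85.02 = 10.36 / 85.02 = 12.1854%
MRP = 8.20% − 2.63% = 5.57%
CAPM required = R_f + β·MRP = 2.63% + 1.10 × 5.57% = 8.7570%
α = realised − required = 12.1854% − 8.7570% = +3.43%

+3.43%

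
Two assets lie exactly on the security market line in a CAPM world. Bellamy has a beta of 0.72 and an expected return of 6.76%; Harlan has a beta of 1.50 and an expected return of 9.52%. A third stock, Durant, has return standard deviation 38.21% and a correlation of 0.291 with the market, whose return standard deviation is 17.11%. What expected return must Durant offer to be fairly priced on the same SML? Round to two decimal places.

6.51%

MRP = (9.52% − 6.76%) / (1.50 − 0.72) = 3.5385%
R_f = 6.76% − 0.72 × 3.5385% = 4.2123%
β_Durant = ρ·σ_i/σ_m = 0.291 × 38.21 / 17.11 = 0.6499
E(R_Durant) = R_f + β × MRP = 4.2123% + 0.6499 × 3.5385% = 6.51%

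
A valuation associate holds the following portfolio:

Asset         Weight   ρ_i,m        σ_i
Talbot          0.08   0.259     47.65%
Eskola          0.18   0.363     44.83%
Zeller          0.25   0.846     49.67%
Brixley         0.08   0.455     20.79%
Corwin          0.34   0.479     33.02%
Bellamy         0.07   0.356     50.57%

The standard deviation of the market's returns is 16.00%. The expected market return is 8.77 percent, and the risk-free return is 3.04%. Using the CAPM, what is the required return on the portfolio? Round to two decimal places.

β_Talbot = 0.259 × 47.65% / 16.00% = 0.7713
β_Eskola = 0.363 × 44.83% / 16.00% = 1.0171
β_Zeller = 0.846 × 49.67% / 16.00% = 2.6263
β_Brixley = 0.455 × 20.79% / 16.00% = 0.5912
β_Corwin = 0.479 × 33.02% / 16.00% = 0.9885
β_Bellamy = 0.356 × 50.57% / 16.00% = 1.1252
β_P = Σ w_i β_i = 0.08×0.7713 + 0.18×1.0171 + 0.25×2.6263 + 0.08×0.5912 + 0.34×0.9885 + 0.07×1.1252 = 1.3635
MRP = 8.77% − 3.04% = 5.73%
E(R_P) = R_f + β_P × MRP = 3.04% + 1.3635 × 5.73% = 10.85%

10.85%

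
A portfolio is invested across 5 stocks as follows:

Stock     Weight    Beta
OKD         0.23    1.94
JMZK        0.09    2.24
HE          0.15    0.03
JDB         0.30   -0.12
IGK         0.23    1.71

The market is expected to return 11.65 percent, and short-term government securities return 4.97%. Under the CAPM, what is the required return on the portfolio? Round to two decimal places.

11.71%

β_P = Σ w_i β_i = 0.23×1.94 + 0.09×2.24 + 0.15×0.03 + 0.30×-0.12 + 0.23×1.71 = 1.0096
MRP = 11.65% − 4.97% = 6.68%
E(R_P) = R_f + β_P × MRP = 4.97% + 1.0096 × 6.68% = 11.71%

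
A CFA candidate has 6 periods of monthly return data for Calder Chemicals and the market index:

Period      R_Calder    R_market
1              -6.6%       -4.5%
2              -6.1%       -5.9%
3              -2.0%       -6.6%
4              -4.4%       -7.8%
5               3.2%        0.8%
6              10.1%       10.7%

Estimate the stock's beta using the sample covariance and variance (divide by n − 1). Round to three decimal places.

0.861

Mean R_i = (-6.6 − 6.1 − 2.0 − 4.4 + 3.2 + 10.1) / 6 = -0.9667%
Mean R_m = (-4.5 − 5.9 − 6.6 − 7.8 + 0.8 + 10.7) / 6 = -2.2167%
Σ(R_i − R̄_i)(R_m − R̄_m) = 210.9833  ⇒  Cov = 210.9833 / 5 = 42.1967
Σ(R_m − R̄_m)² = 245.1083  ⇒  Var(R_m) = 245.1083 / 5 = 49.0217
β = Cov / Var(R_m) = 42.1967 / 49.0217 = 0.8608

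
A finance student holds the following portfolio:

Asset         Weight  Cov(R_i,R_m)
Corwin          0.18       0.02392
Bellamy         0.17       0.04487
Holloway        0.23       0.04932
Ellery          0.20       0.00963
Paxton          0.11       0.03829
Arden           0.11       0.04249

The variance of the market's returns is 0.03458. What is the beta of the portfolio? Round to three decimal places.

β_Corwin = 0.02392 / 0.03458 = 0.6917
β_Bellamy = 0.04487 / 0.03458 = 1.2976
β_Holloway = 0.04932 / 0.03458 = 1.4263
β_Ellery = 0.00963 / 0.03458 = 0.2785
β_Paxton = 0.03829 / 0.03458 = 1.1073
β_Arden = 0.04249 / 0.03458 = 1.2287
β_P = Σ w_i β_i = 0.18×0.6917 + 0.17×1.2976 + 0.23×1.4263 + 0.20×0.2785 + 0.11×1.1073 + 0.11×1.2287 = 0.9858

0.986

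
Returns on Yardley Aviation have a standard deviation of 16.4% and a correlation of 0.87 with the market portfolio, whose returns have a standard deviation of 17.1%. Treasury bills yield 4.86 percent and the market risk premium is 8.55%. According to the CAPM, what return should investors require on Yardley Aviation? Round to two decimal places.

11.99%

β = ρ × σ_i / σ_m = 0.87 × 16.4% / 17.1% = 0.8344
E(R) = 4.86% + 0.8344 × 8.55% = 11.99%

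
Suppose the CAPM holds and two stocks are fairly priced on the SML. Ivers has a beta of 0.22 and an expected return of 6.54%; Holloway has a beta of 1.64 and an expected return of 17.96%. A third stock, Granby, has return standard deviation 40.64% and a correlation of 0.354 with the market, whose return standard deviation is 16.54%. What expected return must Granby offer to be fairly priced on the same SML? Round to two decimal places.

MRP = (17.96% − 6.54%) / (1.64 − 0.22) = 8.0423%
R_f = 6.54% − 0.22 × 8.0423% = 4.7707%
β_Granby = ρ·σ_i/σ_m = 0.354 × 40.64 / 16.54 = 0.8698
E(R_Granby) = R_f + β × MRP = 4.7707% + 0.8698 × 8.0423% = 11.77%

11.77%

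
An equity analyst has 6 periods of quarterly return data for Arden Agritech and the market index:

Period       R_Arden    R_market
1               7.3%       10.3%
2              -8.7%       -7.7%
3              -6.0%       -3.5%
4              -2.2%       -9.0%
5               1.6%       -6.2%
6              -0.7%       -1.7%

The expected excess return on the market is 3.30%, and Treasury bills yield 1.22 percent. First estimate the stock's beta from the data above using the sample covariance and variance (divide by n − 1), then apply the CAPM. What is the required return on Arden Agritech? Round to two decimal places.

3.20%

Mean R_i = (7.3 − 8.7 − 6.0 − 2.2 + 1.6 − 0.7) / 6 = -1.4500%
Mean R_m = (10.3 − 7.7 − 3.5 − 9.0 − 6.2 − 1.7) / 6 = -2.9667%
Σ(R_i − R̄_i)(R_m − R̄_m) = 148.4400  ⇒  Cov = 148.4400 / 5 = 29.6880
Σ(R_m − R̄_m)² = 247.1533  ⇒  Var(R_m) = 247.1533 / 5 = 49.4307
β = Cov / Var(R_m) = 29.6880 / 49.4307 = 0.6006
E(R) = R_f + β × MRP = 1.22% + 0.6006 × 3.30% = 3.20%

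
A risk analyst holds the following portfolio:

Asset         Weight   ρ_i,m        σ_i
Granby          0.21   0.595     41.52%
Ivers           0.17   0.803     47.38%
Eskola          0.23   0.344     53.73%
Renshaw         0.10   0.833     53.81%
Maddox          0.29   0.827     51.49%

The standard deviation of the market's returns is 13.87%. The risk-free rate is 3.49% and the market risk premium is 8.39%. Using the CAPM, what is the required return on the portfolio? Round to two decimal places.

23.29%

β_Granby = 0.595 × 41.52% / 13.87% = 1.7811
β_Ivers = 0.803 × 47.38% / 13.87% = 2.7431
β_Eskola = 0.344 × 53.73% / 13.87% = 1.3326
β_Renshaw = 0.833 × 53.81% / 13.87% = 3.2317
β_Maddox = 0.827 × 51.49% / 13.87% = 3.0701
β_P = Σ w_i β_i = 0.21×1.7811 + 0.17×2.7431 + 0.23×1.3326 + 0.10×3.2317 + 0.29×3.0701 = 2.3604
E(R_P) = R_f + β_P × MRP = 3.49% + 2.3604 × 8.39% = 23.29%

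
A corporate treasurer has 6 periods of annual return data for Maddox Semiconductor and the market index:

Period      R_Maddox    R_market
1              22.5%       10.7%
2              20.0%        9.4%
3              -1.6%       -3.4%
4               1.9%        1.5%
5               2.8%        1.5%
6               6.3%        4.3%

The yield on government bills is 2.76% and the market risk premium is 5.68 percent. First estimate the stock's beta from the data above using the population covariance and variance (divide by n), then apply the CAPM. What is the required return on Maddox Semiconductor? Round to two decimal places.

Mean R_i = (22.5 + 20.0 − 1.6 + 1.9 + 2.8 + 6.3) / 6 = 8.6500%
Mean R_m = (10.7 + 9.4 − 3.4 + 1.5 + 1.5 + 4.3) / 6 = 4.0000%
Σ(R_i − R̄_i)(R_m − R̄_m) = 260.7300  ⇒  Cov = 260.7300 / 6 = 43.4550
Σ(R_m − R̄_m)² = 141.4000  ⇒  Var(R_m) = 141.4000 / 6 = 23.5667
β = Cov / Var(R_m) = 43.4550 / 23.5667 = 1.8439
E(R) = R_f + β × MRP = 2.76% + 1.8439 × 5.68% = 13.23%

13.23%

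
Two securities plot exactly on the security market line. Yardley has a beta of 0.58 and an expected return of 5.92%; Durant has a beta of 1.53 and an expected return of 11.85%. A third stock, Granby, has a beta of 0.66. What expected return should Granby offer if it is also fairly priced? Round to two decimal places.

MRP (SML slope) = (11.85% − 5.92%) / (1.53 − 0.58) = 5.93% / 0.95 = 6.2421%
R_f (intercept) = 5.92% − 0.58 × 6.2421% = 2.2996%
E(R_Granby) = R_f + β × MRP = 2.2996% + 0.66 × 6.2421% = 6.42%

6.42%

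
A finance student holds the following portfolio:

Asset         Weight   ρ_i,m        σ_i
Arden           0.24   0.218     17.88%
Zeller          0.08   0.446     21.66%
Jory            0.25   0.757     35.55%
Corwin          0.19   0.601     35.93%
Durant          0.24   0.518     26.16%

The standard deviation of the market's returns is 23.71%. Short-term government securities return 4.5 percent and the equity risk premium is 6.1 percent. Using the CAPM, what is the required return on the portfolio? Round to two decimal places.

8.56%

β_Arden = 0.218 × 17.88% / 23.71% = 0.1644
β_Zeller = 0.446 × 21.66% / 23.71% = 0.4074
β_Jory = 0.757 × 35.55% / 23.71% = 1.1350
β_Corwin = 0.601 × 35.93% / 23.71% = 0.9108
β_Durant = 0.518 × 26.16% / 23.71% = 0.5715
β_P = Σ w_i β_i = 0.24×0.1644 + 0.08×0.4074 + 0.25×1.1350 + 0.19×0.9108 + 0.24×0.5715 = 0.6660
E(R_P) = R_f + β_P × MRP = 4.5% + 0.6660 × 6.1% = 8.56%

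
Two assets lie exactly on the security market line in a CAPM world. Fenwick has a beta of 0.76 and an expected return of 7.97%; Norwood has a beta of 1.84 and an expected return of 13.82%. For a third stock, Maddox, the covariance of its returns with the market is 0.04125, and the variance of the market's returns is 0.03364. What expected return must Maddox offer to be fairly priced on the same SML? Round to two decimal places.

MRP = (13.82% − 7.97%) / (1.84 − 0.76) = 5.4167%
R_f = 7.97% − 0.76 × 5.4167% = 3.8533%
β_Maddox = Cov / Var(R_m) = 0.04125 / 0.03364 = 1.2262
E(R_Maddox) = R_f + β × MRP = 3.8533% + 1.2262 × 5.4167% = 10.50%

10.50%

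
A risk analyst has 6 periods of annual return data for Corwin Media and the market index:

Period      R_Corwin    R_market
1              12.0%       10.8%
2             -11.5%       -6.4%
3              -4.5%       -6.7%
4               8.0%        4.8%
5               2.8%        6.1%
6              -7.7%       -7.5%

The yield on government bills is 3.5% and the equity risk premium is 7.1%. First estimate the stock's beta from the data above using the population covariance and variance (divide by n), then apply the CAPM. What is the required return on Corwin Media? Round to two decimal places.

11.22%

Mean R_i = (12.0 − 11.5 − 4.5 + 8.0 + 2.8 − 7.7) / 6 = -0.1500%
Mean R_m = (10.8 − 6.4 − 6.7 + 4.8 + 6.1 − 7.5) / 6 = 0.1833%
Σ(R_i − R̄_i)(R_m − R̄_m) = 346.7450  ⇒  Cov = 346.7450 / 6 = 57.7908
Σ(R_m − R̄_m)² = 318.7883  ⇒  Var(R_m) = 318.7883 / 6 = 53.1314
β = Cov / Var(R_m) = 57.7908 / 53.1314 = 1.0877
E(R) = R_f + β × MRP = 3.5% + 1.0877 × 7.1% = 11.22%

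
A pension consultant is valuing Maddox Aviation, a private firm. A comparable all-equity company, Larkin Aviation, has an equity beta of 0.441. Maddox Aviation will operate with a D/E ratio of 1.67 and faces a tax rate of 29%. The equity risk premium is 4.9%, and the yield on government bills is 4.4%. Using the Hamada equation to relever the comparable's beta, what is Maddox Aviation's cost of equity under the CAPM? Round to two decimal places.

β_L = β_U × [1 + (1 − t)(D/E)] = 0.441 × [1 + (1 − 0.29) × 1.67]
    = 0.441 × [1 + 0.71 × 1.67] = 0.441 × 2.1857 = 0.9639
E(R) = R_f + β_L × MRP = 4.4% + 0.9639 × 4.9% = 9.12%

9.12%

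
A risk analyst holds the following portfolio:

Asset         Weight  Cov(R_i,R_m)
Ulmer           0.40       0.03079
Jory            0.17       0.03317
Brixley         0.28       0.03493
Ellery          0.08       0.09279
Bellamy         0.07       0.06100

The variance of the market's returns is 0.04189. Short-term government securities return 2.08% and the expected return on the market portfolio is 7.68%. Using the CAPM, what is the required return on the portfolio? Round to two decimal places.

β_Ulmer = 0.03079 / 0.04189 = 0.7350
β_Jory = 0.03317 / 0.04189 = 0.7918
β_Brixley = 0.03493 / 0.04189 = 0.8339
β_Ellery = 0.09279 / 0.04189 = 2.2151
β_Bellamy = 0.06100 / 0.04189 = 1.4562
β_P = Σ w_i β_i = 0.40×0.7350 + 0.17×0.7918 + 0.28×0.8339 + 0.08×2.2151 + 0.07×1.4562 = 0.9412
MRP = 7.68% − 2.08% = 5.60%
E(R_P) = R_f + β_P × MRP = 2.08% + 0.9412 × 5.60% = 7.35%

7.35%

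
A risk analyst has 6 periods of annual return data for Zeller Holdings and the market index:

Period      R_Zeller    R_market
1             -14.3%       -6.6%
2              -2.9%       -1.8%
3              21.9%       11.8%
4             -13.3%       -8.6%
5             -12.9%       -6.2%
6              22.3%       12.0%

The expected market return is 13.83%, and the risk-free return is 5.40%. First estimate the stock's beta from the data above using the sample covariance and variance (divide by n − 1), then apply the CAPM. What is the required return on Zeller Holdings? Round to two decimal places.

21.02%

Mean R_i = (-14.3 − 2.9 + 21.9 − 13.3 − 12.9 + 22.3) / 6 = 0.1333%
Mean R_m = (-6.6 − 1.8 + 11.8 − 8.6 − 6.2 + 12.0) / 6 = 0.1000%
Σ(R_i − R̄_i)(R_m − R̄_m) = 819.9000  ⇒  Cov = 819.9000 / 5 = 163.9800
Σ(R_m − R̄_m)² = 442.3800  ⇒  Var(R_m) = 442.3800 / 5 = 88.4760
β = Cov / Var(R_m) = 163.9800 / 88.4760 = 1.8534
MRP = 13.83% − 5.40% = 8.43%
E(R) = R_f + β × MRP = 5.40% + 1.8534 × 8.43% = 21.02%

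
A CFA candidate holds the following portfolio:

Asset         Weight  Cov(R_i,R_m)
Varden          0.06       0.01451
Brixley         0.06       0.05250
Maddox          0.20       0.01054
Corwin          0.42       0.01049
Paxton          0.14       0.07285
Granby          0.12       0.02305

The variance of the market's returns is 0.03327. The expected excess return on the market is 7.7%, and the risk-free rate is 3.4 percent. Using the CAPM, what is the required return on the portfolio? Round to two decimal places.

β_Varden = 0.01451 / 0.03327 = 0.4361
β_Brixley = 0.05250 / 0.03327 = 1.5780
β_Maddox = 0.01054 / 0.03327 = 0.3168
β_Corwin = 0.01049 / 0.03327 = 0.3153
β_Paxton = 0.07285 / 0.03327 = 2.1897
β_Granby = 0.02305 / 0.03327 = 0.6928
β_P = Σ w_i β_i = 0.06×0.4361 + 0.06×1.5780 + 0.20×0.3168 + 0.42×0.3153 + 0.14×2.1897 + 0.12×0.6928 = 0.7063
E(R_P) = R_f + β_P × MRP = 3.4% + 0.7063 × 7.7% = 8.84%

8.84%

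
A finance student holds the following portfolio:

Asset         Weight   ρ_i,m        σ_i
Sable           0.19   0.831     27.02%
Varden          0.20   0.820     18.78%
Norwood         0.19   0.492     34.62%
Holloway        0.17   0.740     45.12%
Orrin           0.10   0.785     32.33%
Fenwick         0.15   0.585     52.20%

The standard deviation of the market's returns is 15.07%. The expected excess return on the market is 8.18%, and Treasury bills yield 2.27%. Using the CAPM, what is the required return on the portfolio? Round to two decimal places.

14.96%

β_Sable = 0.831 × 27.02% / 15.07% = 1.4900
β_Varden = 0.820 × 18.78% / 15.07% = 1.0219
β_Norwood = 0.492 × 34.62% / 15.07% = 1.1303
β_Holloway = 0.740 × 45.12% / 15.07% = 2.2156
β_Orrin = 0.785 × 32.33% / 15.07% = 1.6841
β_Fenwick = 0.585 × 52.20% / 15.07% = 2.0263
β_P = Σ w_i β_i = 0.19×1.4900 + 0.20×1.0219 + 0.19×1.1303 + 0.17×2.2156 + 0.10×1.6841 + 0.15×2.0263 = 1.5512
E(R_P) = R_f + β_P × MRP = 2.27% + 1.5512 × 8.18% = 14.96%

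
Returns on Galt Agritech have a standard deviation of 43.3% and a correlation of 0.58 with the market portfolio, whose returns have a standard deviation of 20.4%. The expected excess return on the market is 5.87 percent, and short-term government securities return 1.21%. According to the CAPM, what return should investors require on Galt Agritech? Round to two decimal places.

β = ρ × σ_i / σ_m = 0.58 × 43.3% / 20.4% = 1.2311
E(R) = 1.21% + 1.2311 × 5.87% = 8.44%

8.44%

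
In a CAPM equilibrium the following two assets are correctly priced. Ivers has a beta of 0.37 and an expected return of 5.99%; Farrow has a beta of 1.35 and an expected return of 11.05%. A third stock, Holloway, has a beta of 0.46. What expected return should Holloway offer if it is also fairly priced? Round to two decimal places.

MRP (SML slope) = (11.05% − 5.99%) / (1.35 − 0.37) = 5.06% / 0.98 = 5.1633%
R_f (intercept) = 5.99% − 0.37 × 5.1633% = 4.0796%
E(R_Holloway) = R_f + β × MRP = 4.0796% + 0.46 × 5.1633% = 6.45%

6.45%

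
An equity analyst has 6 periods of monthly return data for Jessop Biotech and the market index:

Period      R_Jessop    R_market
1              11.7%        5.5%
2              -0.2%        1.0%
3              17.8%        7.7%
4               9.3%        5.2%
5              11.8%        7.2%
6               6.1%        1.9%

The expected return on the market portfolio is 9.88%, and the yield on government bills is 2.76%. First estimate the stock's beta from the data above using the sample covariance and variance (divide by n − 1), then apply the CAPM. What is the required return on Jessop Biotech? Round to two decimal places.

Mean R_i = (11.7 − 0.2 + 17.8 + 9.3 + 11.8 + 6.1) / 6 = 9.4167%
Mean R_m = (5.5 + 1.0 + 7.7 + 5.2 + 7.2 + 1.9) / 6 = 4.7500%
Σ(R_i − R̄_i)(R_m − R̄_m) = 77.7450  ⇒  Cov = 77.7450 / 5 = 15.5490
Σ(R_m − R̄_m)² = 37.6550  ⇒  Var(R_m) = 37.6550 / 5 = 7.5310
β = Cov / Var(R_m) = 15.5490 / 7.5310 = 2.0647
MRP = 9.88% − 2.76% = 7.12%
E(R) = R_f + β × MRP = 2.76% + 2.0647 × 7.12% = 17.46%

17.46%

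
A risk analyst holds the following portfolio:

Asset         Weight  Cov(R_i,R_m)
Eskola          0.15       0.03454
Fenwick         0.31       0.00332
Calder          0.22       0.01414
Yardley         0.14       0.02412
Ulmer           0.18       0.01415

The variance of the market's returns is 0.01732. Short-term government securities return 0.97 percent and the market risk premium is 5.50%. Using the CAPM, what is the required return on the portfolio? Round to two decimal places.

5.81%

β_Eskola = 0.03454 / 0.01732 = 1.9942
β_Fenwick = 0.00332 / 0.01732 = 0.1917
β_Calder = 0.01414 / 0.01732 = 0.8164
β_Yardley = 0.02412 / 0.01732 = 1.3926
β_Ulmer = 0.01415 / 0.01732 = 0.8170
β_P = Σ w_i β_i = 0.15×1.9942 + 0.31×0.1917 + 0.22×0.8164 + 0.14×1.3926 + 0.18×0.8170 = 0.8802
E(R_P) = R_f + β_P × MRP = 0.97% + 0.8802 × 5.50% = 5.81%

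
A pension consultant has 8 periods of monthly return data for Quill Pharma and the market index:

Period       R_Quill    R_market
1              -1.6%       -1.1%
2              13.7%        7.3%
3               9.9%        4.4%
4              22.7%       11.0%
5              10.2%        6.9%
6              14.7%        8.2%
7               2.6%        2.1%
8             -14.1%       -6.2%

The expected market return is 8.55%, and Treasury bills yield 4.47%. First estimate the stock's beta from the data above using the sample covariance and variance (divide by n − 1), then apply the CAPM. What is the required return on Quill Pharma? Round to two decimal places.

12.68%

Mean R_i = (-1.6 + 13.7 + 9.9 + 22.7 + 10.2 + 14.7 + 2.6 − 14.1) / 8 = 7.2625%
Mean R_m = (-1.1 + 7.3 + 4.4 + 11.0 + 6.9 + 8.2 + 2.1 − 6.2) / 8 = 4.0750%
Σ(R_i − R̄_i)(R_m − R̄_m) = 442.0725  ⇒  Cov = 442.0725 / 7 = 63.1532
Σ(R_m − R̄_m)² = 219.7150  ⇒  Var(R_m) = 219.7150 / 7 = 31.3879
β = Cov / Var(R_m) = 63.1532 / 31.3879 = 2.0120
MRP = 8.55% − 4.47% = 4.08%
E(R) = R_f + β × MRP = 4.47% + 2.0120 × 4.08% = 12.68%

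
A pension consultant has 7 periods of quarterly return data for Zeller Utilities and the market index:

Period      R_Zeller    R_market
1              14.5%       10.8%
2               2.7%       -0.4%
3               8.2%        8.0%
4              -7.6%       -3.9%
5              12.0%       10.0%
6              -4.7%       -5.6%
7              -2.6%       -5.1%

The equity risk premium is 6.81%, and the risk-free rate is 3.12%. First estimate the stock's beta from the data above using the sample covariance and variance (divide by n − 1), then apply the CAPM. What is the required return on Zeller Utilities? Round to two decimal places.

Mean R_i = (14.5 + 2.7 + 8.2 − 7.6 + 12.0 − 4.7 − 2.6) / 7 = 3.2143%
Mean R_m = (10.8 − 0.4 + 8.0 − 3.9 + 10.0 − 5.6 − 5.1) / 7 = 1.9714%
Σ(R_i − R̄_i)(R_m − R̄_m) = 365.9829  ⇒  Cov = 365.9829 / 6 = 60.9972
Σ(R_m − R̄_m)² = 326.1743  ⇒  Var(R_m) = 326.1743 / 6 = 54.3624
β = Cov / Var(R_m) = 60.9972 / 54.3624 = 1.1220
E(R) = R_f + β × MRP = 3.12% + 1.1220 × 6.81% = 10.76%

10.76%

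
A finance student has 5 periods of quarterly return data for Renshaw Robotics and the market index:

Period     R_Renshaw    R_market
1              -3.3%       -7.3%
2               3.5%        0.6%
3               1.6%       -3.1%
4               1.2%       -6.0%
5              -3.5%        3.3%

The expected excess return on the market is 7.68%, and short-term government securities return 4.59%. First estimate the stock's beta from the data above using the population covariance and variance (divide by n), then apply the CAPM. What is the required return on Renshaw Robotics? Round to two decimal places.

4.71%

Mean R_i = (-3.3 + 3.5 + 1.6 + 1.2 − 3.5) / 5 = -0.1000%
Mean R_m = (-7.3 + 0.6 − 3.1 − 6.0 + 3.3) / 5 = -2.5000%
Σ(R_i − R̄_i)(R_m − R̄_m) = 1.2300  ⇒  Cov = 1.2300 / 5 = 0.2460
Σ(R_m − R̄_m)² = 78.9000  ⇒  Var(R_m) = 78.9000 / 5 = 15.7800
β = Cov / Var(R_m) = 0.2460 / 15.7800 = 0.0156
E(R) = R_f + β × MRP = 4.59% + 0.0156 × 7.68% = 4.71%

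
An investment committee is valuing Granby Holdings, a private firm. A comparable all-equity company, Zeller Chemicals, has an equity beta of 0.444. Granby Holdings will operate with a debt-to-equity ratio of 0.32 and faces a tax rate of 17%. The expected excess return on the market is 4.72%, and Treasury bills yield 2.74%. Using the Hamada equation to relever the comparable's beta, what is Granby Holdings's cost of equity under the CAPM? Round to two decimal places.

5.39%

β_L = β_U × [1 + (1 − t)(D/E)] = 0.444 × [1 + (1 − 0.17) × 0.32]
    = 0.444 × [1 + 0.83 × 0.32] = 0.444 × 1.2656 = 0.5619
E(R) = R_f + β_L × MRP = 2.74% + 0.5619 × 4.72% = 5.39%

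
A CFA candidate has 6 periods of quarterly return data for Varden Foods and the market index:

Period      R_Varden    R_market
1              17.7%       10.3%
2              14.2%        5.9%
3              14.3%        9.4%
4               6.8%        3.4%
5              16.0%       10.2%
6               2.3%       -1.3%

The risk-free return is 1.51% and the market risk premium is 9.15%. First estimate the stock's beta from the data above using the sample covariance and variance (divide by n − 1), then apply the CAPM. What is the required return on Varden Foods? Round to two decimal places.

Mean R_i = (17.7 + 14.2 + 14.3 + 6.8 + 16.0 + 2.3) / 6 = 11.8833%
Mean R_m = (10.3 + 5.9 + 9.4 + 3.4 + 10.2 − 1.3) / 6 = 6.3167%
Σ(R_i − R̄_i)(R_m − R̄_m) = 133.4617  ⇒  Cov = 133.4617 / 5 = 26.6923
Σ(R_m − R̄_m)² = 107.1483  ⇒  Var(R_m) = 107.1483 / 5 = 21.4297
β = Cov / Var(R_m) = 26.6923 / 21.4297 = 1.2456
E(R) = R_f + β × MRP = 1.51% + 1.2456 × 9.15% = 12.91%

12.91%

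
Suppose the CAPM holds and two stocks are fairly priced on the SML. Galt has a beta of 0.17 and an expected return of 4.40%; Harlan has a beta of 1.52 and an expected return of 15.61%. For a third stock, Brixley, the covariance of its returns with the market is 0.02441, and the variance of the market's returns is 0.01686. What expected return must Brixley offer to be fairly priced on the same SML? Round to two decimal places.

MRP = (15.61% − 4.40%) / (1.52 − 0.17) = 8.3037%
R_f = 4.40% − 0.17 × 8.3037% = 2.9884%
β_Brixley = Cov / Var(R_m) = 0.02441 / 0.01686 = 1.4478
E(R_Brixley) = R_f + β × MRP = 2.9884% + 1.4478 × 8.3037% = 15.01%

15.01%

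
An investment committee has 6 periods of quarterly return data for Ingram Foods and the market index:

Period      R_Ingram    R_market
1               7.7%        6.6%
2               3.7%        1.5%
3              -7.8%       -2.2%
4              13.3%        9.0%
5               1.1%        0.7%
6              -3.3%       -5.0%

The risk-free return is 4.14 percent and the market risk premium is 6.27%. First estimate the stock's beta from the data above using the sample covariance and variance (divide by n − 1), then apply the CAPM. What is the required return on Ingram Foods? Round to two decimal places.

Mean R_i = (7.7 + 3.7 − 7.8 + 13.3 + 1.1 − 3.3) / 6 = 2.4500%
Mean R_m = (6.6 + 1.5 − 2.2 + 9.0 + 0.7 − 5.0) / 6 = 1.7667%
Σ(R_i − R̄_i)(R_m − R̄_m) = 184.5300  ⇒  Cov = 184.5300 / 5 = 36.9060
Σ(R_m − R̄_m)² = 138.4133  ⇒  Var(R_m) = 138.4133 / 5 = 27.6827
β = Cov / Var(R_m) = 36.9060 / 27.6827 = 1.3332
E(R) = R_f + β × MRP = 4.14% + 1.3332 × 6.27% = 12.50%

12.50%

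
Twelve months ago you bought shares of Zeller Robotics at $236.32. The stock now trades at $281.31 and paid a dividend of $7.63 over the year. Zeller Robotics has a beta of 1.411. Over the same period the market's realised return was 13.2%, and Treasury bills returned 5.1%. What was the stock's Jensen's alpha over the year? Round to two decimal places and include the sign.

Realised HPR = (P1 + D1 − P0) / P0 = (281.31 + 7.63 − 236.32) / 236.32 = 52.62 / 236.32 = 22.2664%
MRP = 13.2% − 5.1% = 8.10%
CAPM required = R_f + β·MRP = 5.1% + 1.411 × 8.1% = 16.5291%
α = realised − required = 22.2664% − 16.5291% = +5.74%

+5.74%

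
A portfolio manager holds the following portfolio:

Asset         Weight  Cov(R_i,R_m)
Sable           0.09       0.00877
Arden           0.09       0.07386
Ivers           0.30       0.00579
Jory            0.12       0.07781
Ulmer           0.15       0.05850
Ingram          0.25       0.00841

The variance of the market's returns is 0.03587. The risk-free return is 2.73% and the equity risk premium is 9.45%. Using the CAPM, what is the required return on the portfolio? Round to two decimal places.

β_Sable = 0.00877 / 0.03587 = 0.2445
β_Arden = 0.07386 / 0.03587 = 2.0591
β_Ivers = 0.00579 / 0.03587 = 0.1614
β_Jory = 0.07781 / 0.03587 = 2.1692
β_Ulmer = 0.05850 / 0.03587 = 1.6309
β_Ingram = 0.00841 / 0.03587 = 0.2345
β_P = Σ w_i β_i = 0.09×0.2445 + 0.09×2.0591 + 0.30×0.1614 + 0.12×2.1692 + 0.15×1.6309 + 0.25×0.2345 = 0.8193
E(R_P) = R_f + β_P × MRP = 2.73% + 0.8193 × 9.45% = 10.47%

10.47%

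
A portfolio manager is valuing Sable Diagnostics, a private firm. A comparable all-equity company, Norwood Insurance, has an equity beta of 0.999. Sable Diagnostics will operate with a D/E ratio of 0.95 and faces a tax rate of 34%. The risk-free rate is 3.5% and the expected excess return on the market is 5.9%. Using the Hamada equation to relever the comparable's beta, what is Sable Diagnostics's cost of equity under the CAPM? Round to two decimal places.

β_L = β_U × [1 + (1 − t)(D/E)] = 0.999 × [1 + (1 − 0.34) × 0.95]
    = 0.999 × [1 + 0.66 × 0.95] = 0.999 × 1.6270 = 1.6254
E(R) = R_f + β_L × MRP = 3.5% + 1.6254 × 5.9% = 13.09%

13.09%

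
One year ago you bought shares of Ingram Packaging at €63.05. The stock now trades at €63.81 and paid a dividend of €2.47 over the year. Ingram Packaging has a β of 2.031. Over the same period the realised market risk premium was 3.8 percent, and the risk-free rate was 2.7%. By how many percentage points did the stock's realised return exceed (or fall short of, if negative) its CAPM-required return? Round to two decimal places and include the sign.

-5.29%

Realised HPR = (P1 + D1 − P0) / P0 = (63.81 + 2.47 − 63.05) / 63.05 = 3.23 / 63.05 = 5.1229%
CAPM required = R_f + β·MRP = 2.7% + 2.031 × 3.8% = 10.4178%
α = realised − required = 5.1229% − 10.4178% = -5.29%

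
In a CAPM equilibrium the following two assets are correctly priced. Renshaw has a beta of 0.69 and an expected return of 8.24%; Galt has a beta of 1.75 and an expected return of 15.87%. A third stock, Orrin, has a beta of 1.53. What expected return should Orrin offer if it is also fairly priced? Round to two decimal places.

14.29%

MRP (SML slope) = (15.87% − 8.24%) / (1.75 − 0.69) = 7.63% / 1.06 = 7.1981%
R_f (intercept) = 8.24% − 0.69 × 7.1981% = 3.2733%
E(R_Orrin) = R_f + β × MRP = 3.2733% + 1.53 × 7.1981% = 14.29%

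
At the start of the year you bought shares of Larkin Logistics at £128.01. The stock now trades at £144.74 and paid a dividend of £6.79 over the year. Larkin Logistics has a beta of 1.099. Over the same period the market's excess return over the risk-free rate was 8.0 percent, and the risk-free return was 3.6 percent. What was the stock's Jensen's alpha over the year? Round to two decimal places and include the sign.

Realised HPR = (P1 + D1 − P0) / P0 = (144.74 + 6.79 − 128.01) / 128.01 = 23.52 / 128.01 = 18.3736%
CAPM required = R_f + β·MRP = 3.6% + 1.099 × 8.0% = 12.3920%
α = realised − required = 18.3736% − 12.3920% = +5.98%

+5.98%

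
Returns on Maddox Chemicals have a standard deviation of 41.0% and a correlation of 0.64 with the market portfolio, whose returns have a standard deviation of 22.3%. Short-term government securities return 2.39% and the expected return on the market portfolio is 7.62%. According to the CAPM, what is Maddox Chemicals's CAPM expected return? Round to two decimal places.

8.54%

β = ρ × σ_i / σ_m = 0.64 × 41.0% / 22.3% = 1.1767
MRP = 7.62% − 2.39% = 5.23%
E(R) = 2.39% + 1.1767 × 5.23% = 8.54%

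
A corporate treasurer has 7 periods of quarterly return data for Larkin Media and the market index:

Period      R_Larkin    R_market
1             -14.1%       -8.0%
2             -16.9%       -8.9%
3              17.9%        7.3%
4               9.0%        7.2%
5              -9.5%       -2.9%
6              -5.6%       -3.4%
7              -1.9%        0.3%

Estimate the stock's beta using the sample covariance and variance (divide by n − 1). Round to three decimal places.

Mean R_i = (-14.1 − 16.9 + 17.9 + 9.0 − 9.5 − 5.6 − 1.9) / 7 = -3.0143%
Mean R_m = (-8.0 − 8.9 + 7.3 + 7.2 − 2.9 − 3.4 + 0.3) / 7 = -1.2000%
Σ(R_i − R̄_i)(R_m − R̄_m) = 479.3800  ⇒  Cov = 479.3800 / 6 = 79.8967
Σ(R_m − R̄_m)² = 258.3200  ⇒  Var(R_m) = 258.3200 / 6 = 43.0533
β = Cov / Var(R_m) = 79.8967 / 43.0533 = 1.8558

1.856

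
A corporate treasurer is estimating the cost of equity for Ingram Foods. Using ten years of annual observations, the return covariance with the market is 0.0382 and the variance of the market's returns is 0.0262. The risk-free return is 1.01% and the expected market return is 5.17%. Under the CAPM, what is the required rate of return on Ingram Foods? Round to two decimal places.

β = Cov(R_i, R_m) / Var(R_m) = 0.0382 / 0.0262 = 1.4580
MRP = 5.17% − 1.01% = 4.16%
E(R) = R_f + β × MRP = 1.01% + 1.4580 × 4.16% = 7.08%

7.08%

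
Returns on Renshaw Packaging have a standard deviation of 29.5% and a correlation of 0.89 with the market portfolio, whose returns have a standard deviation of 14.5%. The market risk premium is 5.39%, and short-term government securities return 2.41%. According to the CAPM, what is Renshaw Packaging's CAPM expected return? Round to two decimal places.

β = ρ × σ_i / σ_m = 0.89 × 29.5% / 14.5% = 1.8107
E(R) = 2.41% + 1.8107 × 5.39% = 12.17%

12.17%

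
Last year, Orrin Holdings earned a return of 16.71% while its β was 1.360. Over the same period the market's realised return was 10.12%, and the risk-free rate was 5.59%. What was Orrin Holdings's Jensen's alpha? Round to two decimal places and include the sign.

+4.96%

Market excess return = 10.12% − 5.59% = 4.53%
CAPM benchmark = R_f + β(R_m − R_f) = 5.59% + 1.360 × 4.53% = 11.75080%
α = actual − benchmark = 16.71% − 11.75080% = +4.96%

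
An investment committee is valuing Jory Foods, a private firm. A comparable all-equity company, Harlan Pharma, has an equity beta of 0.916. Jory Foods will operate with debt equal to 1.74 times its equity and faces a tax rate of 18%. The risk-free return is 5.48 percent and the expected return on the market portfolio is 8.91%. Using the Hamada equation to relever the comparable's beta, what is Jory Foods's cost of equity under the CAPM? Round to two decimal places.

13.10%

β_L = β_U × [1 + (1 − t)(D/E)] = 0.916 × [1 + (1 − 0.18) × 1.74]
    = 0.916 × [1 + 0.82 × 1.74] = 0.916 × 2.4268 = 2.2229
MRP = 8.91% − 5.48% = 3.43%
E(R) = R_f + β_L × MRP = 5.48% + 2.2229 × 3.43% = 13.10%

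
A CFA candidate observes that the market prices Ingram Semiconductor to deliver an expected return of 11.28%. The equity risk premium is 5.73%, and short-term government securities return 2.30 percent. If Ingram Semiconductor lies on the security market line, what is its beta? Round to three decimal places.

1.567

β = (E(R) − R_f) / MRP = (11.28% − 2.30%) / 5.73% = 8.98% / 5.73% = 1.567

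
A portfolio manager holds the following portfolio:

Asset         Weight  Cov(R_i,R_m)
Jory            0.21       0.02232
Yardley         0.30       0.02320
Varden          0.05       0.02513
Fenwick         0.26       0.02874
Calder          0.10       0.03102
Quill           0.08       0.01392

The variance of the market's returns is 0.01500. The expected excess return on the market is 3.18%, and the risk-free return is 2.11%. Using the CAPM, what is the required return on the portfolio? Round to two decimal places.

7.32%

β_Jory = 0.02232 / 0.01500 = 1.4880
β_Yardley = 0.02320 / 0.01500 = 1.5467
β_Varden = 0.02513 / 0.01500 = 1.6753
β_Fenwick = 0.02874 / 0.01500 = 1.9160
β_Calder = 0.03102 / 0.01500 = 2.0680
β_Quill = 0.01392 / 0.01500 = 0.9280
β_P = Σ w_i β_i = 0.21×1.4880 + 0.30×1.5467 + 0.05×1.6753 + 0.26×1.9160 + 0.10×2.0680 + 0.08×0.9280 = 1.6395
E(R_P) = R_f + β_P × MRP = 2.11% + 1.6395 × 3.18% = 7.32%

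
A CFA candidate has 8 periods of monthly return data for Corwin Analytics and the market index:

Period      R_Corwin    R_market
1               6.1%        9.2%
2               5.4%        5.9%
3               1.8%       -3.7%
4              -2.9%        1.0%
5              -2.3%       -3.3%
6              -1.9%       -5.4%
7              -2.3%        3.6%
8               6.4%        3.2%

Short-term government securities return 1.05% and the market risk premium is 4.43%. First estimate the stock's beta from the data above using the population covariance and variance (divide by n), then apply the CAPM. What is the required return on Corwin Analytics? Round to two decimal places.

3.34%

Mean R_i = (6.1 + 5.4 + 1.8 − 2.9 − 2.3 − 1.9 − 2.3 + 6.4) / 8 = 1.2875%
Mean R_m = (9.2 + 5.9 − 3.7 + 1.0 − 3.3 − 5.4 + 3.6 + 3.2) / 8 = 1.3125%
Σ(R_i − R̄_i)(R_m − R̄_m) = 94.9513  ⇒  Cov = 94.9513 / 8 = 11.8689
Σ(R_m − R̄_m)² = 183.6088  ⇒  Var(R_m) = 183.6088 / 8 = 22.9511
β = Cov / Var(R_m) = 11.8689 / 22.9511 = 0.5171
E(R) = R_f + β × MRP = 1.05% + 0.5171 × 4.43% = 3.34%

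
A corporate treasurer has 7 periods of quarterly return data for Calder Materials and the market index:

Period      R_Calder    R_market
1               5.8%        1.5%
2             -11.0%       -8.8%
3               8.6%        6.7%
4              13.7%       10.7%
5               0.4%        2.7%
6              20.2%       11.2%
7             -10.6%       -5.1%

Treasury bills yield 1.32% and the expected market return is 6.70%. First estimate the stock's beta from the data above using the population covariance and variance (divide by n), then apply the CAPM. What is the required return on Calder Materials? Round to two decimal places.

Mean R_i = (5.8 − 11.0 + 8.6 + 13.7 + 0.4 + 20.2 − 10.6) / 7 = 3.8714%
Mean R_m = (1.5 − 8.8 + 6.7 + 10.7 + 2.7 + 11.2 − 5.1) / 7 = 2.7000%
Σ(R_i − R̄_i)(R_m − R̄_m) = 517.9200  ⇒  Cov = 517.9200 / 7 = 73.9886
Σ(R_m − R̄_m)² = 346.7800  ⇒  Var(R_m) = 346.7800 / 7 = 49.5400
β = Cov / Var(R_m) = 73.9886 / 49.5400 = 1.4935
MRP = 6.70% − 1.32% = 5.38%
E(R) = R_f + β × MRP = 1.32% + 1.4935 × 5.38% = 9.36%

9.36%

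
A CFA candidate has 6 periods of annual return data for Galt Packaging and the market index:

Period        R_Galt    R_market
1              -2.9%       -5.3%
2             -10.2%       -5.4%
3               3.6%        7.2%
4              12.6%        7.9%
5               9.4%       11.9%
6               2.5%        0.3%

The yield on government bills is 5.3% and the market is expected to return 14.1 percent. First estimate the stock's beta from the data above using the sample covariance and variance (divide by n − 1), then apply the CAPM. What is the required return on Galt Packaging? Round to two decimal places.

14.09%

Mean R_i = (-2.9 − 10.2 + 3.6 + 12.6 + 9.4 + 2.5) / 6 = 2.5000%
Mean R_m = (-5.3 − 5.4 + 7.2 + 7.9 + 11.9 + 0.3) / 6 = 2.7667%
Σ(R_i − R̄_i)(R_m − R̄_m) = 267.0200  ⇒  Cov = 267.0200 / 5 = 53.4040
Σ(R_m − R̄_m)² = 267.2733  ⇒  Var(R_m) = 267.2733 / 5 = 53.4547
β = Cov / Var(R_m) = 53.4040 / 53.4547 = 0.9991
MRP = 14.1% − 5.3% = 8.80%
E(R) = R_f + β × MRP = 5.3% + 0.9991 × 8.8% = 14.09%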